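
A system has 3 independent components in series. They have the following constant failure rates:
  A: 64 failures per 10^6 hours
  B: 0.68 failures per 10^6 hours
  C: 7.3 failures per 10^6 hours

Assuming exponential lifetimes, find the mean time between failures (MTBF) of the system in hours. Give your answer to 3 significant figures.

Series of exponential components: λ_sys = Σ λ_i
λ_sys = 0.000064 + 0.00000068 + 0.0000073 = 7.1980e-05 /h
MTBF = 1 / λ_sys = 13900 h

13900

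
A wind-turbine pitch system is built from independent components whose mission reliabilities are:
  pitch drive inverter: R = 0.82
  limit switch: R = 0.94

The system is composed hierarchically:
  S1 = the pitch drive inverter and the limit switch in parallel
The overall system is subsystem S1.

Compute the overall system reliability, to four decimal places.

0.9892

Parallel (pitch drive inverter and limit switch): 1 − (1 − 0.820000)(1 − 0.940000) = 0.9892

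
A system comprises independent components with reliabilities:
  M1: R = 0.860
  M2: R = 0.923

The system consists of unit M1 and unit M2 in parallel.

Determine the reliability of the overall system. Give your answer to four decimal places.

0.9892

Parallel (M1 and M2): 1 − (1 − 0.860000)(1 − 0.923000) = 0.9892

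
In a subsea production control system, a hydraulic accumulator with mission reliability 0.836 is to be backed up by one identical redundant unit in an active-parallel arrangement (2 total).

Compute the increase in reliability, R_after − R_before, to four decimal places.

0.1371

R_before = 0.836
R_after = 1 − (1 − 0.836)^2 = 0.9731
ΔR = 0.9731 − 0.836 = 0.1371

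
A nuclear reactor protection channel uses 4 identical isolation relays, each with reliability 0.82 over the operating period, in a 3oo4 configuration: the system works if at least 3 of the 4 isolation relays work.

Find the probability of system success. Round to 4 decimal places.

R = Σ_{i=3}^{4} C(4,i) p^i (1−p)^{4−i} with p = 0.82
C(4,3)·0.82^3·0.18^1 = 0.396985
C(4,4)·0.82^4·0.18^0 = 0.452122
Sum = 0.8491

0.8491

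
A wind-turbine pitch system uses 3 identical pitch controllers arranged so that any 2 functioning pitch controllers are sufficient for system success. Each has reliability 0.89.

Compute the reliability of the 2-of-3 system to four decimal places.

0.9664

R = Σ_{i=2}^{3} C(3,i) p^i (1−p)^{3−i} with p = 0.89
C(3,2)·0.89^2·0.11^1 = 0.261393
C(3,3)·0.89^3·0.11^0 = 0.704969
Sum = 0.9664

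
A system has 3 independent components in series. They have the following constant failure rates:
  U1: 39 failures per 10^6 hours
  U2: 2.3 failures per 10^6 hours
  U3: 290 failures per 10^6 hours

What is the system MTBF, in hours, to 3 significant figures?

3020

Series of exponential components: λ_sys = Σ λ_i
λ_sys = 0.000039 + 0.0000023 + 0.00029 = 3.3130e-04 /h
MTBF = 1 / λ_sys = 3020 h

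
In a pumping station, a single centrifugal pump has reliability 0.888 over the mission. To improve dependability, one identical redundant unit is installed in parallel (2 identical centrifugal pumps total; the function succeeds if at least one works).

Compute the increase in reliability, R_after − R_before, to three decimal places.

0.099

R_before = 0.888
R_after = 1 − (1 − 0.888)^2 = 0.987
ΔR = 0.987 − 0.888 = 0.099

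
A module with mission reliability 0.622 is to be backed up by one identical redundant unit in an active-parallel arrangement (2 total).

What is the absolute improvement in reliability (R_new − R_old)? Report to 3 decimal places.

0.235

R_before = 0.622
R_after = 1 − (1 − 0.622)^2 = 0.857
ΔR = 0.857 − 0.622 = 0.235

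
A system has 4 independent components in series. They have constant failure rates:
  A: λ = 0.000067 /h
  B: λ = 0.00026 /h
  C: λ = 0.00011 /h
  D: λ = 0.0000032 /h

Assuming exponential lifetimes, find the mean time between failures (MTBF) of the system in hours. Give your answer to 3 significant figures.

Series of exponential components: λ_sys = Σ λ_i
λ_sys = 0.000067 + 0.00026 + 0.00011 + 0.0000032 = 4.4020e-04 /h
MTBF = 1 / λ_sys = 2270 h

2270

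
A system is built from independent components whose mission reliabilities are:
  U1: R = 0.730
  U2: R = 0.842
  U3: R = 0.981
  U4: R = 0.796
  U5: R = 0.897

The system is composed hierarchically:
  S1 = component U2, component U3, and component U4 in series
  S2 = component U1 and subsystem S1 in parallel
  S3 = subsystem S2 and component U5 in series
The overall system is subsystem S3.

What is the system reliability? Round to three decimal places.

0.814

Series (U2, U3, and U4): 0.84200 × 0.98100 × 0.79600 = 0.65750
Parallel (U1 and [0.65750]): 1 − (1 − 0.73000)(1 − 0.65750) = 0.90753
Series ([0.90753] and U5): 0.90753 × 0.89700 = 0.814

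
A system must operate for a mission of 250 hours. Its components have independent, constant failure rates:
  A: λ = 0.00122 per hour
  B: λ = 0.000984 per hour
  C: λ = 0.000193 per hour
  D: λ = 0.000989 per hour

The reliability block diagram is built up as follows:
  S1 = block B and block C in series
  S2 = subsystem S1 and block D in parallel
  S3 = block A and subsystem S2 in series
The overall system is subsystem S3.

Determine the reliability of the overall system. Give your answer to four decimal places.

R(A) = exp(−0.00122 × 250) = 0.737123
R(B) = exp(−0.000984 × 250) = 0.781922
R(C) = exp(−0.000193 × 250) = 0.952896
R(D) = exp(−0.000989 × 250) = 0.780945
Series (B and C): 0.781922 × 0.952896 = 0.745090
Parallel ([0.745090] and D): 1 − (1 − 0.745090)(1 − 0.780945) = 0.944161
Series (A and [0.944161]): 0.737123 × 0.944161 = 0.6960

0.6960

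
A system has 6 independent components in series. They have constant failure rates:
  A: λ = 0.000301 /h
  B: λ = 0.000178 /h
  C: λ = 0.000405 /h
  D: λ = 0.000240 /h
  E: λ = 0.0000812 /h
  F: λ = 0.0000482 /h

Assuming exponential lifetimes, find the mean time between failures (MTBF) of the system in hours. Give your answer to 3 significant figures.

Series of exponential components: λ_sys = Σ λ_i
λ_sys = 0.000301 + 0.000178 + 0.000405 + 0.000240 + 0.0000812 + 0.0000482 = 1.2534e-03 /h
MTBF = 1 / λ_sys = 798 h

798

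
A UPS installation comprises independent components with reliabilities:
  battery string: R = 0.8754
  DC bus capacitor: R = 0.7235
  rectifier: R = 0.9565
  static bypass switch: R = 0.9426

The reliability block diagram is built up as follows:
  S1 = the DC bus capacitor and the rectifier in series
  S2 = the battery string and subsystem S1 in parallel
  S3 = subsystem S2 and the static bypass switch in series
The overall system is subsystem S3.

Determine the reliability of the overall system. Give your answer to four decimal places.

0.9064

Series (DC bus capacitor and rectifier): 0.723500 × 0.956500 = 0.692028
Parallel (battery string and [0.692028]): 1 − (1 − 0.875400)(1 − 0.692028) = 0.961627
Series ([0.961627] and static bypass switch): 0.961627 × 0.942600 = 0.9064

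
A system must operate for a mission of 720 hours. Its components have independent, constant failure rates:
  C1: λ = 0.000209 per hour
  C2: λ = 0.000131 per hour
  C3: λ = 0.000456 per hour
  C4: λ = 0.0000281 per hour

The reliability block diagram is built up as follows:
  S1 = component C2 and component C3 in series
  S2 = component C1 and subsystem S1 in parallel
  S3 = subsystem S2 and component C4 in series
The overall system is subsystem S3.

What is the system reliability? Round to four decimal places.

R(C1) = exp(−0.000209 × 720) = 0.860295
R(C2) = exp(−0.000131 × 720) = 0.909992
R(C3) = exp(−0.000456 × 720) = 0.720133
R(C4) = exp(−0.0000281 × 720) = 0.979971
Series (C2 and C3): 0.909992 × 0.720133 = 0.655315
Parallel (C1 and [0.655315]): 1 − (1 − 0.860295)(1 − 0.655315) = 0.951846
Series ([0.951846] and C4): 0.951846 × 0.979971 = 0.9328

0.9328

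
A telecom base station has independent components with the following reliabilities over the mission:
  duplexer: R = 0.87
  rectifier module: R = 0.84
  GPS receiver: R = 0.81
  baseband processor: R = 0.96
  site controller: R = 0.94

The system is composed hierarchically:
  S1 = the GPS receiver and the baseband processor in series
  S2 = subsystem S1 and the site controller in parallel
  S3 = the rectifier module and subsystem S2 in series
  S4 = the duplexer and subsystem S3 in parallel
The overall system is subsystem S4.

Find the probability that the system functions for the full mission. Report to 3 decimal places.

Series (GPS receiver and baseband processor): 0.81000 × 0.96000 = 0.77760
Parallel ([0.77760] and site controller): 1 − (1 − 0.77760)(1 − 0.94000) = 0.98666
Series (rectifier module and [0.98666]): 0.84000 × 0.98666 = 0.82879
Parallel (duplexer and [0.82879]): 1 − (1 − 0.87000)(1 − 0.82879) = 0.978

0.978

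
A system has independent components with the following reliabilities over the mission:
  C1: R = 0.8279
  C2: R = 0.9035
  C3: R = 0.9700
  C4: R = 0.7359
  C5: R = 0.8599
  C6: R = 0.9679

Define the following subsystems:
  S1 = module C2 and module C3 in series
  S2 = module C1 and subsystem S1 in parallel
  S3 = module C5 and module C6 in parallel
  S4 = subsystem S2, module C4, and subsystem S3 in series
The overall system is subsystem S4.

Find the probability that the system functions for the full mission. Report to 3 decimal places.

Series (C2 and C3): 0.90350 × 0.97000 = 0.87640
Parallel (C1 and [0.87640]): 1 − (1 − 0.82790)(1 − 0.87640) = 0.97873
Parallel (C5 and C6): 1 − (1 − 0.85990)(1 − 0.96790) = 0.99550
Series ([0.97873], C4, and [0.99550]): 0.97873 × 0.73590 × 0.99550 = 0.717

0.717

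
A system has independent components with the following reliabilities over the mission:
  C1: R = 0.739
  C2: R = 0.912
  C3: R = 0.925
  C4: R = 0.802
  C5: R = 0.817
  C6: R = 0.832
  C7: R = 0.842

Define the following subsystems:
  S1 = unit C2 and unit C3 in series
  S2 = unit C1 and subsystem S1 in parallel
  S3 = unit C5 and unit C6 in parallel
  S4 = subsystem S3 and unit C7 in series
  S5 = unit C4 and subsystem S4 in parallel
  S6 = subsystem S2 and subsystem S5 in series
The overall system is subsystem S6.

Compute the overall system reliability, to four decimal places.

0.9243

Series (C2 and C3): 0.912000 × 0.925000 = 0.843600
Parallel (C1 and [0.843600]): 1 − (1 − 0.739000)(1 − 0.843600) = 0.959180
Parallel (C5 and C6): 1 − (1 − 0.817000)(1 − 0.832000) = 0.969256
Series ([0.969256] and C7): 0.969256 × 0.842000 = 0.816114
Parallel (C4 and [0.816114]): 1 − (1 − 0.802000)(1 − 0.816114) = 0.963591
Series ([0.959180] and [0.963591]): 0.959180 × 0.963591 = 0.9243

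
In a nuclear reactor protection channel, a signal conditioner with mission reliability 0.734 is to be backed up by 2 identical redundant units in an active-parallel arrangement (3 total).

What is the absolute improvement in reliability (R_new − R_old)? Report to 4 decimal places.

0.2472

R_before = 0.734
R_after = 1 − (1 − 0.734)^3 = 0.9812
ΔR = 0.9812 − 0.734 = 0.2472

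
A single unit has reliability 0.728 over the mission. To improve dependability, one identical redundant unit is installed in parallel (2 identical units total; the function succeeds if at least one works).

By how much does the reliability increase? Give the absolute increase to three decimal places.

R_before = 0.728
R_after = 1 − (1 − 0.728)^2 = 0.926
ΔR = 0.926 − 0.728 = 0.198

0.198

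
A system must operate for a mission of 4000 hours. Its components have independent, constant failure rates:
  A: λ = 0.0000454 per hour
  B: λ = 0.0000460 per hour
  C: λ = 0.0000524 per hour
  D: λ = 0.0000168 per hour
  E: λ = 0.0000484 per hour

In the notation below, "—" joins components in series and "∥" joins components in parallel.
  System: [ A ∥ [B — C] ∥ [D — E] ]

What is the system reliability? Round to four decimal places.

R(A) = exp(−0.0000454 × 4000) = 0.833935
R(B) = exp(−0.0000460 × 4000) = 0.831936
R(C) = exp(−0.0000524 × 4000) = 0.810909
R(D) = exp(−0.0000168 × 4000) = 0.935008
R(E) = exp(−0.0000484 × 4000) = 0.823987
Series (B and C): 0.831936 × 0.810909 = 0.674624
Series (D and E): 0.935008 × 0.823987 = 0.770434
Parallel (A, [0.674624], and [0.770434]): 1 − (1 − 0.833935)(1 − 0.674624)(1 − 0.770434) = 0.9876

0.9876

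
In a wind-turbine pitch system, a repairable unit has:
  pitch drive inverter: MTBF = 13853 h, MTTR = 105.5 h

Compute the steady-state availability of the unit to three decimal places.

0.992

A(pitch drive inverter) = MTBF/(MTBF+MTTR) = 13853/(13853+105.5) = 0.992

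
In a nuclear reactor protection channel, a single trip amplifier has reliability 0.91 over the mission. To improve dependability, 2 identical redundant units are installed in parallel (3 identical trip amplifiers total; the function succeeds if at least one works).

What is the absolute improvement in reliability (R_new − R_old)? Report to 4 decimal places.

0.0893

R_before = 0.91
R_after = 1 − (1 − 0.91)^3 = 0.9993
ΔR = 0.9993 − 0.91 = 0.0893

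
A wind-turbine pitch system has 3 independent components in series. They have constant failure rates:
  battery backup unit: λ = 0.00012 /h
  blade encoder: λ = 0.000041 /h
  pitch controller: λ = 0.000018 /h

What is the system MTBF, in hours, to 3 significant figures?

5590

Series of exponential components: λ_sys = Σ λ_i
λ_sys = 0.00012 + 0.000041 + 0.000018 = 1.7900e-04 /h
MTBF = 1 / λ_sys = 5590 h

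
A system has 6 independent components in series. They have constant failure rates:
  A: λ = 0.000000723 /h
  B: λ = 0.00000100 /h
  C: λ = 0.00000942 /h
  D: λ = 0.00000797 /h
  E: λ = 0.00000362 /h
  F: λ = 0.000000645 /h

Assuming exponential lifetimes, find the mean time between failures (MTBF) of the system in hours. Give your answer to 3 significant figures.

42800

Series of exponential components: λ_sys = Σ λ_i
λ_sys = 0.000000723 + 0.00000100 + 0.00000942 + 0.00000797 + 0.00000362 + 0.000000645 = 2.3378e-05 /h
MTBF = 1 / λ_sys = 42800 h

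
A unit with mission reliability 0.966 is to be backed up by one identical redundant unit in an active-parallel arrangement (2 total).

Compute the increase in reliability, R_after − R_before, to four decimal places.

0.0328

R_before = 0.966
R_after = 1 − (1 − 0.966)^2 = 0.9988
ΔR = 0.9988 − 0.966 = 0.0328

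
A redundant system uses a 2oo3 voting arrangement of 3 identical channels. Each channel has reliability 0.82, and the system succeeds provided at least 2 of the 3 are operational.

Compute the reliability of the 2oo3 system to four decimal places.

R = Σ_{i=2}^{3} C(3,i) p^i (1−p)^{3−i} with p = 0.82
C(3,2)·0.82^2·0.18^1 = 0.363096
C(3,3)·0.82^3·0.18^0 = 0.551368
Sum = 0.9145

0.9145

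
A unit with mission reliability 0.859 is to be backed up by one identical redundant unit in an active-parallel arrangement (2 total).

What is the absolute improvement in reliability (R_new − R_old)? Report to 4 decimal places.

R_before = 0.859
R_after = 1 − (1 − 0.859)^2 = 0.9801
ΔR = 0.9801 − 0.859 = 0.1211

0.1211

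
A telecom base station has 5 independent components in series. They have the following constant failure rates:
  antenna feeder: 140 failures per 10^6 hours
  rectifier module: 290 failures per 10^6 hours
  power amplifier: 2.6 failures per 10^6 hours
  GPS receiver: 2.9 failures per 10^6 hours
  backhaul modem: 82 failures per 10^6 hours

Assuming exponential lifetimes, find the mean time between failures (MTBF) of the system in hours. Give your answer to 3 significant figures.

1930

Series of exponential components: λ_sys = Σ λ_i
λ_sys = 0.00014 + 0.00029 + 0.0000026 + 0.0000029 + 0.000082 = 5.1750e-04 /h
MTBF = 1 / λ_sys = 1930 h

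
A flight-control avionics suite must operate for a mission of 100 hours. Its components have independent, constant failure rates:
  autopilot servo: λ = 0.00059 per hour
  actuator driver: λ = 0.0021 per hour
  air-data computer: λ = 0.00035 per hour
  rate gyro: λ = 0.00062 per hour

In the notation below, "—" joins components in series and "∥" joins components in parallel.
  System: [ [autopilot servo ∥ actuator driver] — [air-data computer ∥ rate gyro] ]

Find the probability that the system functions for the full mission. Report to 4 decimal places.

0.9871

R(autopilot servo) = exp(−0.00059 × 100) = 0.942707
R(actuator driver) = exp(−0.0021 × 100) = 0.810584
R(air-data computer) = exp(−0.00035 × 100) = 0.965605
R(rate gyro) = exp(−0.00062 × 100) = 0.939883
Parallel (autopilot servo and actuator driver): 1 − (1 − 0.942707)(1 − 0.810584) = 0.989148
Parallel (air-data computer and rate gyro): 1 − (1 − 0.965605)(1 − 0.939883) = 0.997932
Series ([0.989148] and [0.997932]): 0.989148 × 0.997932 = 0.9871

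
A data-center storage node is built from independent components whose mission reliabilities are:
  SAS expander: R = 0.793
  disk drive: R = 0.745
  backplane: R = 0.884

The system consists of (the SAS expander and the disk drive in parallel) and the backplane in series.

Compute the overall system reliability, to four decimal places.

0.8373

Parallel (SAS expander and disk drive): 1 − (1 − 0.793000)(1 − 0.745000) = 0.947215
Series ([0.947215] and backplane): 0.947215 × 0.884000 = 0.8373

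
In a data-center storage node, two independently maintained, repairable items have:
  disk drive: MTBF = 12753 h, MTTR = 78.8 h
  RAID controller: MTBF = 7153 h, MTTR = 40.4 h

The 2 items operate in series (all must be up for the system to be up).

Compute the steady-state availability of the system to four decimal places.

0.9883

A(disk drive) = MTBF/(MTBF+MTTR) = 12753/(12753+78.8) = 0.993859
A(RAID controller) = MTBF/(MTBF+MTTR) = 7153/(7153+40.4) = 0.994384
Series availability: 0.993859 × 0.994384 = 0.9883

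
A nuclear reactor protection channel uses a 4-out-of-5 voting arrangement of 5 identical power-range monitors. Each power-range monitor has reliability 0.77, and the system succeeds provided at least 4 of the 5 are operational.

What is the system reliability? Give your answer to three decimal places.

R = Σ_{i=4}^{5} C(5,i) p^i (1−p)^{5−i} with p = 0.77
C(5,4)·0.77^4·0.23^1 = 0.40426
C(5,5)·0.77^5·0.23^0 = 0.27068
Sum = 0.675

0.675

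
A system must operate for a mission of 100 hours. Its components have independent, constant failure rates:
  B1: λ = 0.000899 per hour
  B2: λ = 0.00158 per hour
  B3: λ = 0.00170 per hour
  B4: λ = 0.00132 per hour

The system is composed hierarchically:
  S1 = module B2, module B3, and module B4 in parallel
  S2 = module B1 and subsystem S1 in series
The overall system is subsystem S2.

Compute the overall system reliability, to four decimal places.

R(B1) = exp(−0.000899 × 100) = 0.914023
R(B2) = exp(−0.00158 × 100) = 0.853850
R(B3) = exp(−0.00170 × 100) = 0.843665
R(B4) = exp(−0.00132 × 100) = 0.876341
Parallel (B2, B3, and B4): 1 − (1 − 0.853850)(1 − 0.843665)(1 − 0.876341) = 0.997175
Series (B1 and [0.997175]): 0.914023 × 0.997175 = 0.9114

0.9114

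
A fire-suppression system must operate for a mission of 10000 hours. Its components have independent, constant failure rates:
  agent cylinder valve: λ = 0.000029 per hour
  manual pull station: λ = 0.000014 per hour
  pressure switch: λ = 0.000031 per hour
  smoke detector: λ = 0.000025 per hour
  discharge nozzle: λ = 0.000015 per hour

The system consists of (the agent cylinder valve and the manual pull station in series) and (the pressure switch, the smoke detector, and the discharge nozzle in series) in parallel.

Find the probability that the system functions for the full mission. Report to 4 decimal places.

0.8223

R(agent cylinder valve) = exp(−0.000029 × 10000) = 0.748264
R(manual pull station) = exp(−0.000014 × 10000) = 0.869358
R(pressure switch) = exp(−0.000031 × 10000) = 0.733447
R(smoke detector) = exp(−0.000025 × 10000) = 0.778801
R(discharge nozzle) = exp(−0.000015 × 10000) = 0.860708
Series (agent cylinder valve and manual pull station): 0.748264 × 0.869358 = 0.650509
Series (pressure switch, smoke detector, and discharge nozzle): 0.733447 × 0.778801 × 0.860708 = 0.491644
Parallel ([0.650509] and [0.491644]): 1 − (1 − 0.650509)(1 − 0.491644) = 0.8223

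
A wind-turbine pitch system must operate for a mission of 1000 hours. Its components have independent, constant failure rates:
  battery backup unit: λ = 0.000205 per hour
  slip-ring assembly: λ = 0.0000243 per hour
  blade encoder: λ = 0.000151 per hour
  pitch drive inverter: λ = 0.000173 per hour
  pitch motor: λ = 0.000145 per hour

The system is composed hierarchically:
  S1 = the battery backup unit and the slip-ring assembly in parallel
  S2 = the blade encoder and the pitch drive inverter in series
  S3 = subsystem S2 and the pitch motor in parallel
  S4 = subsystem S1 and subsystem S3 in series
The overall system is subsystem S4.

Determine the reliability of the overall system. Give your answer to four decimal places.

0.9584

R(battery backup unit) = exp(−0.000205 × 1000) = 0.814647
R(slip-ring assembly) = exp(−0.0000243 × 1000) = 0.975993
R(blade encoder) = exp(−0.000151 × 1000) = 0.859848
R(pitch drive inverter) = exp(−0.000173 × 1000) = 0.841138
R(pitch motor) = exp(−0.000145 × 1000) = 0.865022
Parallel (battery backup unit and slip-ring assembly): 1 − (1 − 0.814647)(1 − 0.975993) = 0.995550
Series (blade encoder and pitch drive inverter): 0.859848 × 0.841138 = 0.723251
Parallel ([0.723251] and pitch motor): 1 − (1 − 0.723251)(1 − 0.865022) = 0.962645
Series ([0.995550] and [0.962645]): 0.995550 × 0.962645 = 0.9584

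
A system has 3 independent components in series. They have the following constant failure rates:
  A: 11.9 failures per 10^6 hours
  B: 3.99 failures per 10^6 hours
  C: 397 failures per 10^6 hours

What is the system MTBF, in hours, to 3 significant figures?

Series of exponential components: λ_sys = Σ λ_i
λ_sys = 0.0000119 + 0.00000399 + 0.000397 = 4.1289e-04 /h
MTBF = 1 / λ_sys = 2420 h

2420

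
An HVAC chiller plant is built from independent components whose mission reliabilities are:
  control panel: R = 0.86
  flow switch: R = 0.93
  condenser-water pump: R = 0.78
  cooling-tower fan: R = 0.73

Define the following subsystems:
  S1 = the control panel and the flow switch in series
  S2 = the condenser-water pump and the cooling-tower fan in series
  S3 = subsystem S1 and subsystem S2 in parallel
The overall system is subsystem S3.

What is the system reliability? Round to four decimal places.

Series (control panel and flow switch): 0.860000 × 0.930000 = 0.799800
Series (condenser-water pump and cooling-tower fan): 0.780000 × 0.730000 = 0.569400
Parallel ([0.799800] and [0.569400]): 1 − (1 − 0.799800)(1 − 0.569400) = 0.9138

0.9138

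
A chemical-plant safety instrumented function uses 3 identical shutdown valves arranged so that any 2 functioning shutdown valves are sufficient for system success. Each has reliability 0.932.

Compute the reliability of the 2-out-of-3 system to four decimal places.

R = Σ_{i=2}^{3} C(3,i) p^i (1−p)^{3−i} with p = 0.932
C(3,2)·0.932^2·0.068^1 = 0.177199
C(3,3)·0.932^3·0.068^0 = 0.809558
Sum = 0.9868

0.9868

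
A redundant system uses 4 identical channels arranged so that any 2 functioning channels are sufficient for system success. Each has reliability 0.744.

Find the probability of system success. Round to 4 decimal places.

0.9458

R = Σ_{i=2}^{4} C(4,i) p^i (1−p)^{4−i} with p = 0.744
C(4,2)·0.744^2·0.256^2 = 0.217659
C(4,3)·0.744^3·0.256^1 = 0.421715
C(4,4)·0.744^4·0.256^0 = 0.306402
Sum = 0.9458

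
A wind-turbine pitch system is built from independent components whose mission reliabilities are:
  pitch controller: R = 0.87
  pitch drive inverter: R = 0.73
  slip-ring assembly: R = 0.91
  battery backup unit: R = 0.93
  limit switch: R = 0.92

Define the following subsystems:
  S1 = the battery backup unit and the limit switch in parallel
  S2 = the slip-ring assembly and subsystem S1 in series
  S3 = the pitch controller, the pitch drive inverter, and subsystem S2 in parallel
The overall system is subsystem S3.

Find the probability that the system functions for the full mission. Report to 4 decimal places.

Parallel (battery backup unit and limit switch): 1 − (1 − 0.930000)(1 − 0.920000) = 0.994400
Series (slip-ring assembly and [0.994400]): 0.910000 × 0.994400 = 0.904904
Parallel (pitch controller, pitch drive inverter, and [0.904904]): 1 − (1 − 0.870000)(1 − 0.730000)(1 − 0.904904) = 0.9967

0.9967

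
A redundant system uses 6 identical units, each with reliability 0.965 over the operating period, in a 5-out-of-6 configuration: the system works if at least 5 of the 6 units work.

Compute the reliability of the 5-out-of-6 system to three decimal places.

0.983

R = Σ_{i=5}^{6} C(6,i) p^i (1−p)^{6−i} with p = 0.965
C(6,5)·0.965^5·0.035^1 = 0.17573
C(6,6)·0.965^6·0.035^0 = 0.80754
Sum = 0.983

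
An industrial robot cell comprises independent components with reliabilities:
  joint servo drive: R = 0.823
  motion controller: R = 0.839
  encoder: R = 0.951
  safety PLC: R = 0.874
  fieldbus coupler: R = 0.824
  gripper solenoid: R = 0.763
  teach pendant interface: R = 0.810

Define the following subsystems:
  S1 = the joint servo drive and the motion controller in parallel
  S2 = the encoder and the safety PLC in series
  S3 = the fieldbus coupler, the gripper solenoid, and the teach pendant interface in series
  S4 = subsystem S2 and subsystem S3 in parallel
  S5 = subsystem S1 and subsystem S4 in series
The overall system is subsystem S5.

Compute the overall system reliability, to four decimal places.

0.8910

Parallel (joint servo drive and motion controller): 1 − (1 − 0.823000)(1 − 0.839000) = 0.971503
Series (encoder and safety PLC): 0.951000 × 0.874000 = 0.831174
Series (fieldbus coupler, gripper solenoid, and teach pendant interface): 0.824000 × 0.763000 × 0.810000 = 0.509257
Parallel ([0.831174] and [0.509257]): 1 − (1 − 0.831174)(1 − 0.509257) = 0.917150
Series ([0.971503] and [0.917150]): 0.971503 × 0.917150 = 0.8910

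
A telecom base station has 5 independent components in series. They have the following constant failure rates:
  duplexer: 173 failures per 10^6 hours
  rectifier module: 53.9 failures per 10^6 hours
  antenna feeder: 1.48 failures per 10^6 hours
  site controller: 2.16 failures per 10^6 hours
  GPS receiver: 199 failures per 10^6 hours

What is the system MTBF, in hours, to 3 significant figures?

2330

Series of exponential components: λ_sys = Σ λ_i
λ_sys = 0.000173 + 0.0000539 + 0.00000148 + 0.00000216 + 0.000199 = 4.2954e-04 /h
MTBF = 1 / λ_sys = 2330 h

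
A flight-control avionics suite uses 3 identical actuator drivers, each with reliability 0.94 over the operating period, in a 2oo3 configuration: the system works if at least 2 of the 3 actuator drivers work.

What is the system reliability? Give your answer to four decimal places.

R = Σ_{i=2}^{3} C(3,i) p^i (1−p)^{3−i} with p = 0.94
C(3,2)·0.94^2·0.06^1 = 0.159048
C(3,3)·0.94^3·0.06^0 = 0.830584
Sum = 0.9896

0.9896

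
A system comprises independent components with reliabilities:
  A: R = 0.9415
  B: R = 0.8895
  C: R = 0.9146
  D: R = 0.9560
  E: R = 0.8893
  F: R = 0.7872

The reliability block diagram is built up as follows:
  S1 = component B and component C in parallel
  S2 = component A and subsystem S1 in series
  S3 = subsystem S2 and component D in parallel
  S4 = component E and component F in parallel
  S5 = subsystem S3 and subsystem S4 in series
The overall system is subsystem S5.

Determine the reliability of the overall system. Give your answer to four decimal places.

0.9735

Parallel (B and C): 1 − (1 − 0.889500)(1 − 0.914600) = 0.990563
Series (A and [0.990563]): 0.941500 × 0.990563 = 0.932615
Parallel ([0.932615] and D): 1 − (1 − 0.932615)(1 − 0.956000) = 0.997035
Parallel (E and F): 1 − (1 − 0.889300)(1 − 0.787200) = 0.976443
Series ([0.997035] and [0.976443]): 0.997035 × 0.976443 = 0.9735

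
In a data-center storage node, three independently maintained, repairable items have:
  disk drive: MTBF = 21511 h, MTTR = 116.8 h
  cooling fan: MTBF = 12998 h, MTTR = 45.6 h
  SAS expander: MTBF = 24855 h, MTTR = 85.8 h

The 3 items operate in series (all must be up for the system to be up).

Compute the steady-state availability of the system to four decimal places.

A(disk drive) = MTBF/(MTBF+MTTR) = 21511/(21511+116.8) = 0.994600
A(cooling fan) = MTBF/(MTBF+MTTR) = 12998/(12998+45.6) = 0.996504
A(SAS expander) = MTBF/(MTBF+MTTR) = 24855/(24855+85.8) = 0.996560
Series availability: 0.994600 × 0.996504 × 0.996560 = 0.9877

0.9877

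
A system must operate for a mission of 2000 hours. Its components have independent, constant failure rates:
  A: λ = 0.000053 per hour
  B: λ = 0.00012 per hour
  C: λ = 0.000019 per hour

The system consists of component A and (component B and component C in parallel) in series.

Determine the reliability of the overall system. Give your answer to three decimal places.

0.892

R(A) = exp(−0.000053 × 2000) = 0.89942
R(B) = exp(−0.00012 × 2000) = 0.78663
R(C) = exp(−0.000019 × 2000) = 0.96271
Parallel (B and C): 1 − (1 − 0.78663)(1 − 0.96271) = 0.99204
Series (A and [0.99204]): 0.89942 × 0.99204 = 0.892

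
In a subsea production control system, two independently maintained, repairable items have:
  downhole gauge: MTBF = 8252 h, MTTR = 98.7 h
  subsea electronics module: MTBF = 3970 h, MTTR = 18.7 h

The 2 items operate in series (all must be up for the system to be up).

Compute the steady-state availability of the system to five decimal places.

A(downhole gauge) = MTBF/(MTBF+MTTR) = 8252/(8252+98.7) = 0.988181
A(subsea electronics module) = MTBF/(MTBF+MTTR) = 3970/(3970+18.7) = 0.995312
Series availability: 0.988181 × 0.995312 = 0.98355

0.98355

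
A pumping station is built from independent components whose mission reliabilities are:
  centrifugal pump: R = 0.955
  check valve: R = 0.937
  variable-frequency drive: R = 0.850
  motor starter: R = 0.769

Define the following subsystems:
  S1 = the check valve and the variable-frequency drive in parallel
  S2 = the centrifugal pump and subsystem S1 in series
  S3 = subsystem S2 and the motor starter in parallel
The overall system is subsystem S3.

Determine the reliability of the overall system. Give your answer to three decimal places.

Parallel (check valve and variable-frequency drive): 1 − (1 − 0.93700)(1 − 0.85000) = 0.99055
Series (centrifugal pump and [0.99055]): 0.95500 × 0.99055 = 0.94598
Parallel ([0.94598] and motor starter): 1 − (1 − 0.94598)(1 − 0.76900) = 0.988

0.988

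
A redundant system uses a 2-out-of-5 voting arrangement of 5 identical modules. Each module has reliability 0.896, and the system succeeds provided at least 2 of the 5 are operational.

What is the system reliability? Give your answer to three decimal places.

0.999

R = Σ_{i=2}^{5} C(5,i) p^i (1−p)^{5−i} with p = 0.896
C(5,2)·0.896^2·0.104^3 = 0.00903
C(5,3)·0.896^3·0.104^2 = 0.07780
C(5,4)·0.896^4·0.104^1 = 0.33515
C(5,5)·0.896^5·0.104^0 = 0.57748
Sum = 0.999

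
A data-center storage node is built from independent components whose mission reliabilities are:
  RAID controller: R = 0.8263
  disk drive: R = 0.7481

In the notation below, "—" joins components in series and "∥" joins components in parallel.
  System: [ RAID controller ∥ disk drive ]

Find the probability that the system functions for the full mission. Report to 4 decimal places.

0.9562

Parallel (RAID controller and disk drive): 1 − (1 − 0.826300)(1 − 0.748100) = 0.9562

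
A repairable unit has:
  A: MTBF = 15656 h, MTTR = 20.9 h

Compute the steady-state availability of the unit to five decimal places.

0.99867

A(A) = MTBF/(MTBF+MTTR) = 15656/(15656+20.9) = 0.99867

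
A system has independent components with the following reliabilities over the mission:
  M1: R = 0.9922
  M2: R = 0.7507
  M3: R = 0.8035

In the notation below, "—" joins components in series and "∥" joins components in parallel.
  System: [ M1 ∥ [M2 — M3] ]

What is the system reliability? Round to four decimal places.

Series (M2 and M3): 0.750700 × 0.803500 = 0.603187
Parallel (M1 and [0.603187]): 1 − (1 − 0.992200)(1 − 0.603187) = 0.9969

0.9969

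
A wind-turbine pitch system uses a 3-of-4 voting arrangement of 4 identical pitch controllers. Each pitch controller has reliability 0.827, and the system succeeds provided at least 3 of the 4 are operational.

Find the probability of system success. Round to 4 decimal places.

R = Σ_{i=3}^{4} C(4,i) p^i (1−p)^{4−i} with p = 0.827
C(4,3)·0.827^3·0.173^1 = 0.391402
C(4,4)·0.827^4·0.173^0 = 0.467759
Sum = 0.8592

0.8592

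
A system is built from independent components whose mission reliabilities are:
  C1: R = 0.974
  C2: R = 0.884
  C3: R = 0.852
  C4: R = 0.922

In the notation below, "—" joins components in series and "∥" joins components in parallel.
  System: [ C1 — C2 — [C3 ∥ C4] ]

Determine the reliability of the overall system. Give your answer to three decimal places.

Parallel (C3 and C4): 1 − (1 − 0.85200)(1 − 0.92200) = 0.98846
Series (C1, C2, and [0.98846]): 0.97400 × 0.88400 × 0.98846 = 0.851

0.851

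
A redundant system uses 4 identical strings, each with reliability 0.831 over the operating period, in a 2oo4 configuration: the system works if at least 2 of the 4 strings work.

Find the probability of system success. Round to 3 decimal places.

R = Σ_{i=2}^{4} C(4,i) p^i (1−p)^{4−i} with p = 0.831
C(4,2)·0.831^2·0.169^2 = 0.11834
C(4,3)·0.831^3·0.169^1 = 0.38793
C(4,4)·0.831^4·0.169^0 = 0.47687
Sum = 0.983

0.983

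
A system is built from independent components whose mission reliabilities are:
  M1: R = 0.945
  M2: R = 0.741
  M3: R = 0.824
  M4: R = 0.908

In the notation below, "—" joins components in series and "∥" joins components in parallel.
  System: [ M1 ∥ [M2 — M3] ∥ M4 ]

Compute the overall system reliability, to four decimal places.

Series (M2 and M3): 0.741000 × 0.824000 = 0.610584
Parallel (M1, [0.610584], and M4): 1 − (1 − 0.945000)(1 − 0.610584)(1 − 0.908000) = 0.9980

0.9980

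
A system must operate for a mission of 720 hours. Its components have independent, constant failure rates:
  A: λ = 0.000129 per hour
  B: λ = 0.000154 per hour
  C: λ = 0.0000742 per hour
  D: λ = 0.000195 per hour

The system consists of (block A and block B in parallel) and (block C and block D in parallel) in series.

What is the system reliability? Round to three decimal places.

R(A) = exp(−0.000129 × 720) = 0.91130
R(B) = exp(−0.000154 × 720) = 0.89505
R(C) = exp(−0.0000742 × 720) = 0.94798
R(D) = exp(−0.000195 × 720) = 0.86901
Parallel (A and B): 1 − (1 − 0.91130)(1 − 0.89505) = 0.99069
Parallel (C and D): 1 − (1 − 0.94798)(1 − 0.86901) = 0.99319
Series ([0.99069] and [0.99319]): 0.99069 × 0.99319 = 0.984

0.984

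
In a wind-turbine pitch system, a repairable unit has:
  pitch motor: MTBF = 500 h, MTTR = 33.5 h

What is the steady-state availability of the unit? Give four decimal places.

A(pitch motor) = MTBF/(MTBF+MTTR) = 500/(500+33.5) = 0.9372

0.9372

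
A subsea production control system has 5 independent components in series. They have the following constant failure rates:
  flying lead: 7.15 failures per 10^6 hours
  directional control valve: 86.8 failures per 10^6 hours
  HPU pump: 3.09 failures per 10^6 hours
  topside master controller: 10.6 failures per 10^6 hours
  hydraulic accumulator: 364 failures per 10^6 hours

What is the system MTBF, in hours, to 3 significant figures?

Series of exponential components: λ_sys = Σ λ_i
λ_sys = 0.00000715 + 0.0000868 + 0.00000309 + 0.0000106 + 0.000364 = 4.7164e-04 /h
MTBF = 1 / λ_sys = 2120 h

2120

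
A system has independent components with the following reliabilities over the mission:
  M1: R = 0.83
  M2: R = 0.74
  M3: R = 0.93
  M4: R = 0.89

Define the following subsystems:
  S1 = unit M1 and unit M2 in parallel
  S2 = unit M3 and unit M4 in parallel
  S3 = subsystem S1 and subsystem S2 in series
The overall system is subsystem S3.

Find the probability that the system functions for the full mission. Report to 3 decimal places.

Parallel (M1 and M2): 1 − (1 − 0.83000)(1 − 0.74000) = 0.95580
Parallel (M3 and M4): 1 − (1 − 0.93000)(1 − 0.89000) = 0.99230
Series ([0.95580] and [0.99230]): 0.95580 × 0.99230 = 0.948

0.948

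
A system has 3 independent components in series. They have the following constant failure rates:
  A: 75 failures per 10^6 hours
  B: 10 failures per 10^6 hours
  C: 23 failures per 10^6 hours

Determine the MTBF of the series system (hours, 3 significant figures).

9260

Series of exponential components: λ_sys = Σ λ_i
λ_sys = 0.000075 + 0.000010 + 0.000023 = 1.0800e-04 /h
MTBF = 1 / λ_sys = 9260 h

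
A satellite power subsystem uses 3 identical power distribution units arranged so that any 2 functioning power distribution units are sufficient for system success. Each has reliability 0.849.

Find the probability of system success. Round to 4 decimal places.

R = Σ_{i=2}^{3} C(3,i) p^i (1−p)^{3−i} with p = 0.849
C(3,2)·0.849^2·0.151^1 = 0.326523
C(3,3)·0.849^3·0.151^0 = 0.611960
Sum = 0.9385

0.9385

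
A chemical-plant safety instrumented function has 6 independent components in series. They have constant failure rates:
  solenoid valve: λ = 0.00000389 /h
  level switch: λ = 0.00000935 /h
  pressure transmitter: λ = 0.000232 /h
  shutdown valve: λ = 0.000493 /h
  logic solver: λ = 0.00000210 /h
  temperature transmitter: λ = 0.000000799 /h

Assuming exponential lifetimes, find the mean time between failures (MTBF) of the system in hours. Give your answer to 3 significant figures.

Series of exponential components: λ_sys = Σ λ_i
λ_sys = 0.00000389 + 0.00000935 + 0.000232 + 0.000493 + 0.00000210 + 0.000000799 = 7.4114e-04 /h
MTBF = 1 / λ_sys = 1350 h

1350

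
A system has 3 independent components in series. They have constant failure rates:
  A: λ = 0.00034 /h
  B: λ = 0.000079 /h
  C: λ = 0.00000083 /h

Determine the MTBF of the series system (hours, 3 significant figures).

Series of exponential components: λ_sys = Σ λ_i
λ_sys = 0.00034 + 0.000079 + 0.00000083 = 4.1983e-04 /h
MTBF = 1 / λ_sys = 2380 h

2380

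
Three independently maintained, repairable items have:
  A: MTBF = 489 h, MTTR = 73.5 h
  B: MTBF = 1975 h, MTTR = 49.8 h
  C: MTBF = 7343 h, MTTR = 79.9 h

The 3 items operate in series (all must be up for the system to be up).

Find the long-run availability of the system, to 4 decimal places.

0.8388

A(A) = MTBF/(MTBF+MTTR) = 489/(489+73.5) = 0.869333
A(B) = MTBF/(MTBF+MTTR) = 1975/(1975+49.8) = 0.975405
A(C) = MTBF/(MTBF+MTTR) = 7343/(7343+79.9) = 0.989236
Series availability: 0.869333 × 0.975405 × 0.989236 = 0.8388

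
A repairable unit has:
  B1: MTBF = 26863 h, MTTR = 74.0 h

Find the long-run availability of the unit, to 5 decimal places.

0.99725

A(B1) = MTBF/(MTBF+MTTR) = 26863/(26863+74.0) = 0.99725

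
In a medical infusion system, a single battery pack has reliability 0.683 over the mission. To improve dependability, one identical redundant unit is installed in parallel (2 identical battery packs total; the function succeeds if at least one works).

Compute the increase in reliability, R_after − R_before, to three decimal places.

R_before = 0.683
R_after = 1 − (1 − 0.683)^2 = 0.900
ΔR = 0.900 − 0.683 = 0.217

0.217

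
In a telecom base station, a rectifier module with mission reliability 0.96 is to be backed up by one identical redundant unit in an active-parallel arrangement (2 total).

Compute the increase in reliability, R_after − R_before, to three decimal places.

0.038

R_before = 0.96
R_after = 1 − (1 − 0.96)^2 = 0.998
ΔR = 0.998 − 0.96 = 0.038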